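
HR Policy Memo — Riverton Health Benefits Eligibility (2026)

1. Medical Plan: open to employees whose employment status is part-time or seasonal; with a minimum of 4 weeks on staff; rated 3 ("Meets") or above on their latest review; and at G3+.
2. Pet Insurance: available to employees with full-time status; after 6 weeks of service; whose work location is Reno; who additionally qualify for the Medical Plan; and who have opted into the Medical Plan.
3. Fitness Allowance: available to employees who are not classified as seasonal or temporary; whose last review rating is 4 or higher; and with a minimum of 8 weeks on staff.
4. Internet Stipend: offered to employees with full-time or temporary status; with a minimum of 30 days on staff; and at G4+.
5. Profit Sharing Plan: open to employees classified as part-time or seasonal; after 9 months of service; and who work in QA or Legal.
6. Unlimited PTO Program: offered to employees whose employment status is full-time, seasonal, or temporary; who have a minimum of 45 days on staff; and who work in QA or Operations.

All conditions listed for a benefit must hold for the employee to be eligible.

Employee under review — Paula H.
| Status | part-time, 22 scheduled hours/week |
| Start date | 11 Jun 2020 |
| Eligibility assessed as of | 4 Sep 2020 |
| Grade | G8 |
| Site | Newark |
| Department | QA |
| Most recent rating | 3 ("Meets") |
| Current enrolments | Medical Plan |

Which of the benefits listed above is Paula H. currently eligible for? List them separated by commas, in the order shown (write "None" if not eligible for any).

Service from 11 Jun 2020 to 4 Sep 2020: 85 days.
Medical Plan — status part-time ✓; service 85 days ≥ 4 weeks (≈28 days) ✓; rating 3 ≥ 3 ✓; grade G8 ≥ G3 ✓ → eligible.
Pet Insurance — status part-time ✗ (requires full-time) → not eligible.
Fitness Allowance — status part-time ✓ (not excluded); rating 3 < 4 ✗ → not eligible.
Internet Stipend — status part-time ✗ (requires full-time or temporary) → not eligible.
Profit Sharing Plan — status part-time ✓; service 85 days < 9 months (≈270 days) ✗ → not eligible.
Unlimited PTO Program — status part-time ✗ (requires full-time, seasonal, or temporary) → not eligible.

Medical Plan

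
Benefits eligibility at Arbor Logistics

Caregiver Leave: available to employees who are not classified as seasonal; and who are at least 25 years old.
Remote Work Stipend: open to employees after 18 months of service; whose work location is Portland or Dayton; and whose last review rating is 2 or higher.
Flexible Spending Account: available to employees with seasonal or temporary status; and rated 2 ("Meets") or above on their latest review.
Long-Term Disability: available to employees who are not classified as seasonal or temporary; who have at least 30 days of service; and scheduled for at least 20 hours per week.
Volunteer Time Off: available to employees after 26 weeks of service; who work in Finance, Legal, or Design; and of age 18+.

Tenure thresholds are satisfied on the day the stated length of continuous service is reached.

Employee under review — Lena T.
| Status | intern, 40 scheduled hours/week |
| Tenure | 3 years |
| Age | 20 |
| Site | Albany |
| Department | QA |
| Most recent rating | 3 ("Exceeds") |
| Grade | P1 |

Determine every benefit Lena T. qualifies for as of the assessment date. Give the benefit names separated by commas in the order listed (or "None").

Caregiver Leave — status intern ✓ (not excluded); age 20 < 25 ✗ → not eligible.
Remote Work Stipend — service 3 years ≥ 18 months (≈540 days) ✓; site Albany ✗ (not Portland or Dayton) → not eligible.
Flexible Spending Account — status intern ✗ (requires seasonal or temporary) → not eligible.
Long-Term Disability — status intern ✓ (not excluded); service 3 years ≥ 30 days ✓; 40 hrs/wk ≥ 20 ✓ → eligible.
Volunteer Time Off — service 3 years ≥ 26 weeks (≈182 days) ✓; dept QA ✗ → not eligible.

Long-Term Disability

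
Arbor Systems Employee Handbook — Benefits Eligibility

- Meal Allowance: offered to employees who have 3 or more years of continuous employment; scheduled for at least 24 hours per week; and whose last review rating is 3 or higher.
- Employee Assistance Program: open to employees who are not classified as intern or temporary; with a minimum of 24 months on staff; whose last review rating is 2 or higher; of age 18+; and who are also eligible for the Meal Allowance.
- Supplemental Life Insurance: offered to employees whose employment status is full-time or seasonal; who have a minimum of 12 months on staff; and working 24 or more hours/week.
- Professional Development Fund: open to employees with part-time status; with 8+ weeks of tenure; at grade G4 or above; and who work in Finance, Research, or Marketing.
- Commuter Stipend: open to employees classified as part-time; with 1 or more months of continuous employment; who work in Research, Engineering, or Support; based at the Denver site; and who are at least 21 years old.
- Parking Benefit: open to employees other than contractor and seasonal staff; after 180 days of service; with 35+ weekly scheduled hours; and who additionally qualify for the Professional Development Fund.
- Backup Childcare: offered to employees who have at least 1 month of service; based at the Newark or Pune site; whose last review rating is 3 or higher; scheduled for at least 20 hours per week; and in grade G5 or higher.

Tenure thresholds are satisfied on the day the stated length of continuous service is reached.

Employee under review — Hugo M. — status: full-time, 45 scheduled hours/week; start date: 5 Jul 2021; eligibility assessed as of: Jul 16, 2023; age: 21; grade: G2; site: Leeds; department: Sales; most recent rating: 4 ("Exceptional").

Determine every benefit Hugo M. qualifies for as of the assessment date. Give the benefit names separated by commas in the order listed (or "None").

Supplemental Life Insurance

Service from 5 Jul 2021 to Jul 16, 2023: 741 days.
Meal Allowance — service 741 days < 3 years (≈1095 days) ✗ → not eligible.
Employee Assistance Program — status full-time ✓ (not excluded); service 741 days ≥ 24 months (≈720 days) ✓; rating 4 ≥ 2 ✓; age 21 ≥ 18 ✓; not eligible for Meal Allowance ✗ → not eligible.
Supplemental Life Insurance — status full-time ✓; service 741 days ≥ 12 months (≈360 days) ✓; 45 hrs/wk ≥ 24 ✓ → eligible.
Professional Development Fund — status full-time ✗ (requires part-time) → not eligible.
Commuter Stipend — status full-time ✗ (requires part-time) → not eligible.
Parking Benefit — status full-time ✓ (not excluded); service 741 days ≥ 180 days ✓; 45 hrs/wk ≥ 35 ✓; not eligible for Professional Development Fund ✗ → not eligible.
Backup Childcare — service 741 days ≥ 1 month (≈30 days) ✓; site Leeds ✗ (not Newark or Pune) → not eligible.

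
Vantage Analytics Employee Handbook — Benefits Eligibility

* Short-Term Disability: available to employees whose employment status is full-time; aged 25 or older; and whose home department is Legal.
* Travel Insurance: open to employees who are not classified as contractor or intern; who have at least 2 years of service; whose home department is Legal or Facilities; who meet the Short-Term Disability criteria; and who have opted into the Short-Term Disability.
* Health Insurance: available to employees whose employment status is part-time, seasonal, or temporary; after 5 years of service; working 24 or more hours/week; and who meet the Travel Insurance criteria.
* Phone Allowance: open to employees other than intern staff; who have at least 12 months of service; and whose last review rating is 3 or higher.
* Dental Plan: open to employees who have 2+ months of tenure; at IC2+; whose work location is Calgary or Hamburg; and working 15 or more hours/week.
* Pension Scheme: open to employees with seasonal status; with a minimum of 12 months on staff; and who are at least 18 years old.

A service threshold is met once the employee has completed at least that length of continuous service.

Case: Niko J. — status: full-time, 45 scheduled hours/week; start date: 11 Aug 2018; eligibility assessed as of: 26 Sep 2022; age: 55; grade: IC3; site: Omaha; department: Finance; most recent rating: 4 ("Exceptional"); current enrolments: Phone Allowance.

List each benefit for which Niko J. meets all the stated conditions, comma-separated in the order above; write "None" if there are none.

Phone Allowance

Service from 11 Aug 2018 to 26 Sep 2022: 1507 days.
Short-Term Disability — status full-time ✓; age 55 ≥ 25 ✓; dept Finance ✗ → not eligible.
Travel Insurance — status full-time ✓ (not excluded); service 1507 days ≥ 2 years (≈730 days) ✓; dept Finance ✗ → not eligible.
Health Insurance — status full-time ✗ (requires part-time, seasonal, or temporary) → not eligible.
Phone Allowance — status full-time ✓ (not excluded); service 1507 days ≥ 12 months (≈360 days) ✓; rating 4 ≥ 3 ✓ → eligible.
Dental Plan — service 1507 days ≥ 2 months (≈60 days) ✓; grade IC3 ≥ IC2 ✓; site Omaha ✗ (not Calgary or Hamburg) → not eligible.
Pension Scheme — status full-time ✗ (requires seasonal) → not eligible.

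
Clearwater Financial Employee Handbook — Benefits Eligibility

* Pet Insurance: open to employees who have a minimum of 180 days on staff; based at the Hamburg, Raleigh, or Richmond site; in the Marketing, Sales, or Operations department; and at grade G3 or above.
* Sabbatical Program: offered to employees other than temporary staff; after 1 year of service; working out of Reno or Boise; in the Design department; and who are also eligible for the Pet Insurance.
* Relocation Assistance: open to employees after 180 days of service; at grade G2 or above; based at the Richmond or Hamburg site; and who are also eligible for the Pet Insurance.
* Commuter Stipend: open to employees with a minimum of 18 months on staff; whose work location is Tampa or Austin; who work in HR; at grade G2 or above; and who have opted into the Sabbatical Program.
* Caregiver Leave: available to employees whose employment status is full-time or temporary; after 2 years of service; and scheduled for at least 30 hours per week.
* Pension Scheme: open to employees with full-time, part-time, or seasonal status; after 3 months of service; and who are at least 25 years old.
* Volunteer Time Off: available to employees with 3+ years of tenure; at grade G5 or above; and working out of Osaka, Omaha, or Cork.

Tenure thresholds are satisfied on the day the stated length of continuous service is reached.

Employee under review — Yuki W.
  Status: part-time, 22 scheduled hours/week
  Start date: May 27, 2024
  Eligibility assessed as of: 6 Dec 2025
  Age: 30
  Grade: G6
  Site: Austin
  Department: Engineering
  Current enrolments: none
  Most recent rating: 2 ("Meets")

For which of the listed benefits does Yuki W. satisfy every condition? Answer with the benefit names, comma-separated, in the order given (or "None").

Service from May 27, 2024 to 6 Dec 2025: 558 days.
Pet Insurance — service 558 days ≥ 180 days ✓; site Austin ✗ (not Hamburg, Raleigh, or Richmond) → not eligible.
Sabbatical Program — status part-time ✓ (not excluded); service 558 days ≥ 1 year (≈365 days) ✓; site Austin ✗ (not Reno or Boise) → not eligible.
Relocation Assistance — service 558 days ≥ 180 days ✓; grade G6 ≥ G2 ✓; site Austin ✗ (not Richmond or Hamburg) → not eligible.
Commuter Stipend — service 558 days ≥ 18 months (≈540 days) ✓; site Austin ✓; dept Engineering ✗ → not eligible.
Caregiver Leave — status part-time ✗ (requires full-time or temporary) → not eligible.
Pension Scheme — status part-time ✓; service 558 days ≥ 3 months (≈90 days) ✓; age 30 ≥ 25 ✓ → eligible.
Volunteer Time Off — service 558 days < 3 years (≈1095 days) ✗ → not eligible.

Pension Scheme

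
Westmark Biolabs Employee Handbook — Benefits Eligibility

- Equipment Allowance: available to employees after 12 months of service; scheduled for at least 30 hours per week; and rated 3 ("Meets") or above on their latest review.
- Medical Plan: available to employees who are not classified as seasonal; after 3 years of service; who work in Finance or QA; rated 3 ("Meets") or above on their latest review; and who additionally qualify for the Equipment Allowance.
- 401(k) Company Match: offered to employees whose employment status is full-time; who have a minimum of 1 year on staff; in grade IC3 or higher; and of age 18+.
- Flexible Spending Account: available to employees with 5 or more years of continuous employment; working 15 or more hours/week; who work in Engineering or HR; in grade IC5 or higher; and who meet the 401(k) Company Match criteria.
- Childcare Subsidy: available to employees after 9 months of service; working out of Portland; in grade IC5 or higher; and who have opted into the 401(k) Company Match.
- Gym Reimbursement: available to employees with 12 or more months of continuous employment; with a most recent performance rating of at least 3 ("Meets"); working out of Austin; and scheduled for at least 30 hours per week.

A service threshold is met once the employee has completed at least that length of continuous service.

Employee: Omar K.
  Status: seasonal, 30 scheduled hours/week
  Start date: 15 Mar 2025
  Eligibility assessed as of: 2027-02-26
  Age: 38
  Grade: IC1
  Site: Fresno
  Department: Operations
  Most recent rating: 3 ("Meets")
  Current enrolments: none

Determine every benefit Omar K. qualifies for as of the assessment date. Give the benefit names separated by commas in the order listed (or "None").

Equipment Allowance

Service from 15 Mar 2025 to 2027-02-26: 713 days.
Equipment Allowance — service 713 days ≥ 12 months (≈360 days) ✓; 30 hrs/wk ≥ 30 ✓; rating 3 ≥ 3 ✓ → eligible.
Medical Plan — status seasonal ✗ (excluded) → not eligible.
401(k) Company Match — status seasonal ✗ (requires full-time) → not eligible.
Flexible Spending Account — service 713 days < 5 years (≈1825 days) ✗ → not eligible.
Childcare Subsidy — service 713 days ≥ 9 months (≈270 days) ✓; site Fresno ✗ (not Portland) → not eligible.
Gym Reimbursement — service 713 days ≥ 12 months (≈360 days) ✓; rating 3 ≥ 3 ✓; site Fresno ✗ (not Austin) → not eligible.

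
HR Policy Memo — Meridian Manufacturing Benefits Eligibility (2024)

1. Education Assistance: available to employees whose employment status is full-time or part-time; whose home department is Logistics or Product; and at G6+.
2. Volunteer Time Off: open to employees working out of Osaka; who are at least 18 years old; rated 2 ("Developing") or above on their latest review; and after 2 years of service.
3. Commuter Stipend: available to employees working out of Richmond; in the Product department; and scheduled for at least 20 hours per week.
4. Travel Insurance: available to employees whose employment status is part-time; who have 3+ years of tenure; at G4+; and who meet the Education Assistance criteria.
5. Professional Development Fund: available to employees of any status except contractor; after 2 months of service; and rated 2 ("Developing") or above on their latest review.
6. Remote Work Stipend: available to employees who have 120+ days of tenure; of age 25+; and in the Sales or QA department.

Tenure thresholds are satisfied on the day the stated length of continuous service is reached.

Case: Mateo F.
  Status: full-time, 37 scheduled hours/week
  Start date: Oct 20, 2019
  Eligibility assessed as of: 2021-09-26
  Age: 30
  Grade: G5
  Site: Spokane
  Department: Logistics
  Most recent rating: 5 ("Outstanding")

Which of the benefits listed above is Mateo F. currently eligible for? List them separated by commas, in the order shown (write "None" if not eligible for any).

Service from Oct 20, 2019 to 2021-09-26: 707 days.
Education Assistance — status full-time ✓; dept Logistics ✓; grade G5 < G6 ✗ → not eligible.
Volunteer Time Off — site Spokane ✗ (not Osaka) → not eligible.
Commuter Stipend — site Spokane ✗ (not Richmond) → not eligible.
Travel Insurance — status full-time ✗ (requires part-time) → not eligible.
Professional Development Fund — status full-time ✓ (not excluded); service 707 days ≥ 2 months (≈60 days) ✓; rating 5 ≥ 2 ✓ → eligible.
Remote Work Stipend — service 707 days ≥ 120 days ✓; age 30 ≥ 25 ✓; dept Logistics ✗ → not eligible.

Professional Development Fund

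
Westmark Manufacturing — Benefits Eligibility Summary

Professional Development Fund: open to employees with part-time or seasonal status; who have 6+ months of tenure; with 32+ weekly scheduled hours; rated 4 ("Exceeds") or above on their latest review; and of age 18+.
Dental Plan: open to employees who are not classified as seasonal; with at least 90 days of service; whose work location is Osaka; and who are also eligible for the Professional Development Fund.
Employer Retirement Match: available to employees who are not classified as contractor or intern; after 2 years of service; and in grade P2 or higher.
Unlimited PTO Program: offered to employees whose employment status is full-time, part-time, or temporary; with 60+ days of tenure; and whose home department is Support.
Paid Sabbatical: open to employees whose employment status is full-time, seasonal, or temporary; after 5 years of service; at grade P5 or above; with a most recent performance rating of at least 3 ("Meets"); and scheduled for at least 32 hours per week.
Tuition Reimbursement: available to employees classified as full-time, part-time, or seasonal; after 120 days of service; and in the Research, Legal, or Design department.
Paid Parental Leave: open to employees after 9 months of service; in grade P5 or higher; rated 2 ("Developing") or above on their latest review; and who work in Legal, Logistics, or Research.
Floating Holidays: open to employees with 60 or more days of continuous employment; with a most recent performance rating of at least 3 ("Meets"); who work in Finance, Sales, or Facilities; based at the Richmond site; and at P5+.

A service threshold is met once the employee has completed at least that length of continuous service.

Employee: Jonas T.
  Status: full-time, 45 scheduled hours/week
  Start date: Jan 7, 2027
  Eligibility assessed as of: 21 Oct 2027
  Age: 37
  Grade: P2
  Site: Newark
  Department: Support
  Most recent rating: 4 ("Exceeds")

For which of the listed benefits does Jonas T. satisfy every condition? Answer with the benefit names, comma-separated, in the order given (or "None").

Unlimited PTO Program

Service from Jan 7, 2027 to 21 Oct 2027: 287 days.
Professional Development Fund — status full-time ✗ (requires part-time or seasonal) → not eligible.
Dental Plan — status full-time ✓ (not excluded); service 287 days ≥ 90 days ✓; site Newark ✗ (not Osaka) → not eligible.
Employer Retirement Match — status full-time ✓ (not excluded); service 287 days < 2 years (≈730 days) ✗ → not eligible.
Unlimited PTO Program — status full-time ✓; service 287 days ≥ 60 days ✓; dept Support ✓ → eligible.
Paid Sabbatical — status full-time ✓; service 287 days < 5 years (≈1825 days) ✗ → not eligible.
Tuition Reimbursement — status full-time ✓; service 287 days ≥ 120 days ✓; dept Support ✗ → not eligible.
Paid Parental Leave — service 287 days ≥ 9 months (≈270 days) ✓; grade P2 < P5 ✗ → not eligible.
Floating Holidays — service 287 days ≥ 60 days ✓; rating 4 ≥ 3 ✓; dept Support ✗ → not eligible.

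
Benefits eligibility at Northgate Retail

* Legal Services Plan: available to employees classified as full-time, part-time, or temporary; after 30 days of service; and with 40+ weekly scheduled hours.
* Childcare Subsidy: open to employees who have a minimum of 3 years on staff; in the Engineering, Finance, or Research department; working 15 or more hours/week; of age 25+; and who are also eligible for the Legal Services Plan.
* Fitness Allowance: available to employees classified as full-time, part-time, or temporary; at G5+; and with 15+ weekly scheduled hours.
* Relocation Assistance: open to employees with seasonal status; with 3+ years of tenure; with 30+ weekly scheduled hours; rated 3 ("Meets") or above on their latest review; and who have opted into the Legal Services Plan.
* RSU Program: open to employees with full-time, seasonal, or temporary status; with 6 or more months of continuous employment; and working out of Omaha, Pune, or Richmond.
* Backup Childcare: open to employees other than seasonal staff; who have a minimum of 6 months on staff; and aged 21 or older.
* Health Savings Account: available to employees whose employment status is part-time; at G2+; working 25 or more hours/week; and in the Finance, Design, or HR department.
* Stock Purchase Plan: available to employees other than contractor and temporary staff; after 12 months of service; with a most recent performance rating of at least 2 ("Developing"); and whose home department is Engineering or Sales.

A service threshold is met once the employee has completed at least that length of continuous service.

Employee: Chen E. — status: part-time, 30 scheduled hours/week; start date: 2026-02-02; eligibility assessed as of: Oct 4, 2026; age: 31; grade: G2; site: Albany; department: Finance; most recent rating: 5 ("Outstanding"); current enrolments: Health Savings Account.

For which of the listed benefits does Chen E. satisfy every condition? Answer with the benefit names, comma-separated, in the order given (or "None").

Backup Childcare, Health Savings Account

Service from 2026-02-02 to Oct 4, 2026: 244 days.
Legal Services Plan — status part-time ✓; service 244 days ≥ 30 days ✓; 30 hrs/wk < 40 ✗ → not eligible.
Childcare Subsidy — service 244 days < 3 years (≈1095 days) ✗ → not eligible.
Fitness Allowance — status part-time ✓; grade G2 < G5 ✗ → not eligible.
Relocation Assistance — status part-time ✗ (requires seasonal) → not eligible.
RSU Program — status part-time ✗ (requires full-time, seasonal, or temporary) → not eligible.
Backup Childcare — status part-time ✓ (not excluded); service 244 days ≥ 6 months (≈180 days) ✓; age 31 ≥ 21 ✓ → eligible.
Health Savings Account — status part-time ✓; grade G2 ≥ G2 ✓; 30 hrs/wk ≥ 25 ✓; dept Finance ✓ → eligible.
Stock Purchase Plan — status part-time ✓ (not excluded); service 244 days < 12 months (≈360 days) ✗ → not eligible.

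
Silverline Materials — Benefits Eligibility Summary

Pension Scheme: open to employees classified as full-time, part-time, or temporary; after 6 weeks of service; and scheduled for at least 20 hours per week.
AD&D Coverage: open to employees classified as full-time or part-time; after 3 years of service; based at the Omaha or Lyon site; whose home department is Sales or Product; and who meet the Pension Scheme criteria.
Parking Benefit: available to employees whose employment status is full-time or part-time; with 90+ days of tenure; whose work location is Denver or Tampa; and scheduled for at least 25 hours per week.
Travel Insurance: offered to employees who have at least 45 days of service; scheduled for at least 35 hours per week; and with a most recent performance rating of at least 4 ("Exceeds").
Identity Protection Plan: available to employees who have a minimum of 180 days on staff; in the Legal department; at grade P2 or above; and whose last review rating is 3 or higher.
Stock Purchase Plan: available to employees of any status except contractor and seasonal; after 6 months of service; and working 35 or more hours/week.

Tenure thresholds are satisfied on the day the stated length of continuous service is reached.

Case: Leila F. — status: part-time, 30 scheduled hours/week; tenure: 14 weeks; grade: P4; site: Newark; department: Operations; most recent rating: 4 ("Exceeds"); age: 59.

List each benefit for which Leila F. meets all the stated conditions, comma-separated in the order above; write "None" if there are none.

Pension Scheme — status part-time ✓; service 14 weeks ≥ 6 weeks ✓; 30 hrs/wk ≥ 20 ✓ → eligible.
AD&D Coverage — status part-time ✓; service 14 weeks < 3 years (≈1095 days) ✗ → not eligible.
Parking Benefit — status part-time ✓; service 14 weeks ≥ 90 days ✓; site Newark ✗ (not Denver or Tampa) → not eligible.
Travel Insurance — service 14 weeks ≥ 45 days ✓; 30 hrs/wk < 35 ✗ → not eligible.
Identity Protection Plan — service 14 weeks < 180 days ✗ → not eligible.
Stock Purchase Plan — status part-time ✓ (not excluded); service 14 weeks < 6 months (≈180 days) ✗ → not eligible.

Pension Scheme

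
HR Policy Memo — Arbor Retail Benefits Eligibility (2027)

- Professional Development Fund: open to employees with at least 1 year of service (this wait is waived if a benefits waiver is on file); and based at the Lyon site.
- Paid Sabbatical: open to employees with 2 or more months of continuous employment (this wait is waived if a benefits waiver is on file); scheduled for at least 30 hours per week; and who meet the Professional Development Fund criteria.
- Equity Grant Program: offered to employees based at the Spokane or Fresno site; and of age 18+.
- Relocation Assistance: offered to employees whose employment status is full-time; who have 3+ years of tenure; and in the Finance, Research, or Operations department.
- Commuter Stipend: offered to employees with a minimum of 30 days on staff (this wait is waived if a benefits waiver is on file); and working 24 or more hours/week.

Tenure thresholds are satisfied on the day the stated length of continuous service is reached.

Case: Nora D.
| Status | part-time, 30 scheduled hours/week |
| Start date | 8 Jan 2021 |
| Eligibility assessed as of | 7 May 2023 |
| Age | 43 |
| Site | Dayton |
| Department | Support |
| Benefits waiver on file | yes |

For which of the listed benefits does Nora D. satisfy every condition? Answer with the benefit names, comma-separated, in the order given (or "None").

Commuter Stipend

Service from 8 Jan 2021 to 7 May 2023: 849 days.
Professional Development Fund — benefits waiver on file ✓; site Dayton ✗ (not Lyon) → not eligible.
Paid Sabbatical — benefits waiver on file ✓; 30 hrs/wk ≥ 30 ✓; not eligible for Professional Development Fund ✗ → not eligible.
Equity Grant Program — site Dayton ✗ (not Spokane or Fresno) → not eligible.
Relocation Assistance — status part-time ✗ (requires full-time) → not eligible.
Commuter Stipend — benefits waiver on file ✓; 30 hrs/wk ≥ 24 ✓ → eligible.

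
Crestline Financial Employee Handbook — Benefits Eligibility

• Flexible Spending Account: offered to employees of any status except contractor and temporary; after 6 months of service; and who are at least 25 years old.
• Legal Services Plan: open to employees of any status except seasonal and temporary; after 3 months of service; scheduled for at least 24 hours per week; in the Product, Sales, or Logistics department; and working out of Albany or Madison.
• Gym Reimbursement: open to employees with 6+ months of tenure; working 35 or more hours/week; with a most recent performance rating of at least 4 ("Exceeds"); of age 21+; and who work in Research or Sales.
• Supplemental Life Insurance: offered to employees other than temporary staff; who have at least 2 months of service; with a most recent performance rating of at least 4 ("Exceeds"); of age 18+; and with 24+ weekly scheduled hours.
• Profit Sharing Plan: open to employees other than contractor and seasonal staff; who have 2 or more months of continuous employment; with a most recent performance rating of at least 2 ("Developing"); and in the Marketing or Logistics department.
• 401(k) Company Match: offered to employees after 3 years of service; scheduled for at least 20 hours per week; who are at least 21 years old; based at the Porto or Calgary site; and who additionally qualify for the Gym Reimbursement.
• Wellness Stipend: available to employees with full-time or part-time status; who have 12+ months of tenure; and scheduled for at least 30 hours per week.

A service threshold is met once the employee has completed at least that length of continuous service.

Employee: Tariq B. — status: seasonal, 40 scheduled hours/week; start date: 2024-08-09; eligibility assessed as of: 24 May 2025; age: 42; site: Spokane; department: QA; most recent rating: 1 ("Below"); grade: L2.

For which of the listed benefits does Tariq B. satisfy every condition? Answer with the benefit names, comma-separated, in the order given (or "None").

Service from 2024-08-09 to 24 May 2025: 288 days.
Flexible Spending Account — status seasonal ✓ (not excluded); service 288 days ≥ 6 months (≈180 days) ✓; age 42 ≥ 25 ✓ → eligible.
Legal Services Plan — status seasonal ✗ (excluded) → not eligible.
Gym Reimbursement — service 288 days ≥ 6 months (≈180 days) ✓; 40 hrs/wk ≥ 35 ✓; rating 1 < 4 ✗ → not eligible.
Supplemental Life Insurance — status seasonal ✓ (not excluded); service 288 days ≥ 2 months (≈60 days) ✓; rating 1 < 4 ✗ → not eligible.
Profit Sharing Plan — status seasonal ✗ (excluded) → not eligible.
401(k) Company Match — service 288 days < 3 years (≈1095 days) ✗ → not eligible.
Wellness Stipend — status seasonal ✗ (requires full-time or part-time) → not eligible.

Flexible Spending Account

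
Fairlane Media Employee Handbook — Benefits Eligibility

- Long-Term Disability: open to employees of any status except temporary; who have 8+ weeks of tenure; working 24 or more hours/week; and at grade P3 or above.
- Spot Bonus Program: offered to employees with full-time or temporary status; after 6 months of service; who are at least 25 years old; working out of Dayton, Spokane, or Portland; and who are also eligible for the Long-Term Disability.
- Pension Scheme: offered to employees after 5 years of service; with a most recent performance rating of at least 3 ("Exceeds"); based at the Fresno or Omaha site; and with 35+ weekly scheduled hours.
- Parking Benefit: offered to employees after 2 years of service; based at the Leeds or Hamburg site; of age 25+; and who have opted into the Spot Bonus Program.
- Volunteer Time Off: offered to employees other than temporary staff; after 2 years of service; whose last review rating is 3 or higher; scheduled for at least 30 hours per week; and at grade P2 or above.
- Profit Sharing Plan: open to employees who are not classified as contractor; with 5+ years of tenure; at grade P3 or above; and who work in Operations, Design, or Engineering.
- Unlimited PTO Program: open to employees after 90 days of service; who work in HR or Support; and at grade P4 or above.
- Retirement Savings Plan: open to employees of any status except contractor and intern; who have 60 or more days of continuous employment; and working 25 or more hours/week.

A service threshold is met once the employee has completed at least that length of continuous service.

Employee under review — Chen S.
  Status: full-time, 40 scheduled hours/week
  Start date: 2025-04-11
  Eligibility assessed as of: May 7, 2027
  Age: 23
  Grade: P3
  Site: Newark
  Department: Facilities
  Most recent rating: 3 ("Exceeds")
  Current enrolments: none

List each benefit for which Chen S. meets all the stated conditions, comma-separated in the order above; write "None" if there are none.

Long-Term Disability, Volunteer Time Off, Retirement Savings Plan

Service from 2025-04-11 to May 7, 2027: 756 days.
Long-Term Disability — status full-time ✓ (not excluded); service 756 days ≥ 8 weeks (≈56 days) ✓; 40 hrs/wk ≥ 24 ✓; grade P3 ≥ P3 ✓ → eligible.
Spot Bonus Program — status full-time ✓; service 756 days ≥ 6 months (≈180 days) ✓; age 23 < 25 ✗ → not eligible.
Pension Scheme — service 756 days < 5 years (≈1825 days) ✗ → not eligible.
Parking Benefit — service 756 days ≥ 2 years (≈730 days) ✓; site Newark ✗ (not Leeds or Hamburg) → not eligible.
Volunteer Time Off — status full-time ✓ (not excluded); service 756 days ≥ 2 years (≈730 days) ✓; rating 3 ≥ 3 ✓; 40 hrs/wk ≥ 30 ✓; grade P3 ≥ P2 ✓ → eligible.
Profit Sharing Plan — status full-time ✓ (not excluded); service 756 days < 5 years (≈1825 days) ✗ → not eligible.
Unlimited PTO Program — service 756 days ≥ 90 days ✓; dept Facilities ✗ → not eligible.
Retirement Savings Plan — status full-time ✓ (not excluded); service 756 days ≥ 60 days ✓; 40 hrs/wk ≥ 25 ✓ → eligible.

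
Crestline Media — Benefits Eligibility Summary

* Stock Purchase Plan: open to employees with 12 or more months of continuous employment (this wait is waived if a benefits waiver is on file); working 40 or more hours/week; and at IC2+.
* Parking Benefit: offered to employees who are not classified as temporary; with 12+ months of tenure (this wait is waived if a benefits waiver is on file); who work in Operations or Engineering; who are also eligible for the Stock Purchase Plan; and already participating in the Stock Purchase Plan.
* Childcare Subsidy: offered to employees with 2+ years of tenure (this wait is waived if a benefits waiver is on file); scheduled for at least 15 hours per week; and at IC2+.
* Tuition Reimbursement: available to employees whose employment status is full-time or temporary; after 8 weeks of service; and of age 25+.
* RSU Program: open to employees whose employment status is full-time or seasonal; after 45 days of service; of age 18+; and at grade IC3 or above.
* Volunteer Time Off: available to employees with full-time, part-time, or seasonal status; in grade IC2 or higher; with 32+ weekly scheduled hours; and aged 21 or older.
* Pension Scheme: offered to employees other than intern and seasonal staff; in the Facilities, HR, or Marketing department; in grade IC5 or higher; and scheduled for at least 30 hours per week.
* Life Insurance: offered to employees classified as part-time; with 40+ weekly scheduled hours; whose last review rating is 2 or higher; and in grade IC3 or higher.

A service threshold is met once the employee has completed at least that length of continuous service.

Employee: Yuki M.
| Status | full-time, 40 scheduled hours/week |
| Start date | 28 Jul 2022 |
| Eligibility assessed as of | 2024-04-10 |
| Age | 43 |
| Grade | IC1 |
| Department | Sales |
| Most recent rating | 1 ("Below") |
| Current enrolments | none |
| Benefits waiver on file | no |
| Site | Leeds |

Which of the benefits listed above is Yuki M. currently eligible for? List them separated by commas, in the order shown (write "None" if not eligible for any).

Tuition Reimbursement

Service from 28 Jul 2022 to 2024-04-10: 622 days.
Stock Purchase Plan — no waiver, service 622 days ≥ 12 months (≈360 days) ✓; 40 hrs/wk ≥ 40 ✓; grade IC1 < IC2 ✗ → not eligible.
Parking Benefit — status full-time ✓ (not excluded); no waiver, service 622 days ≥ 12 months (≈360 days) ✓; dept Sales ✗ → not eligible.
Childcare Subsidy — no waiver, service 622 days < 2 years (≈730 days) ✗ → not eligible.
Tuition Reimbursement — status full-time ✓; service 622 days ≥ 8 weeks (≈56 days) ✓; age 43 ≥ 25 ✓ → eligible.
RSU Program — status full-time ✓; service 622 days ≥ 45 days ✓; age 43 ≥ 18 ✓; grade IC1 < IC3 ✗ → not eligible.
Volunteer Time Off — status full-time ✓; grade IC1 < IC2 ✗ → not eligible.
Pension Scheme — status full-time ✓ (not excluded); dept Sales ✗ → not eligible.
Life Insurance — status full-time ✗ (requires part-time) → not eligible.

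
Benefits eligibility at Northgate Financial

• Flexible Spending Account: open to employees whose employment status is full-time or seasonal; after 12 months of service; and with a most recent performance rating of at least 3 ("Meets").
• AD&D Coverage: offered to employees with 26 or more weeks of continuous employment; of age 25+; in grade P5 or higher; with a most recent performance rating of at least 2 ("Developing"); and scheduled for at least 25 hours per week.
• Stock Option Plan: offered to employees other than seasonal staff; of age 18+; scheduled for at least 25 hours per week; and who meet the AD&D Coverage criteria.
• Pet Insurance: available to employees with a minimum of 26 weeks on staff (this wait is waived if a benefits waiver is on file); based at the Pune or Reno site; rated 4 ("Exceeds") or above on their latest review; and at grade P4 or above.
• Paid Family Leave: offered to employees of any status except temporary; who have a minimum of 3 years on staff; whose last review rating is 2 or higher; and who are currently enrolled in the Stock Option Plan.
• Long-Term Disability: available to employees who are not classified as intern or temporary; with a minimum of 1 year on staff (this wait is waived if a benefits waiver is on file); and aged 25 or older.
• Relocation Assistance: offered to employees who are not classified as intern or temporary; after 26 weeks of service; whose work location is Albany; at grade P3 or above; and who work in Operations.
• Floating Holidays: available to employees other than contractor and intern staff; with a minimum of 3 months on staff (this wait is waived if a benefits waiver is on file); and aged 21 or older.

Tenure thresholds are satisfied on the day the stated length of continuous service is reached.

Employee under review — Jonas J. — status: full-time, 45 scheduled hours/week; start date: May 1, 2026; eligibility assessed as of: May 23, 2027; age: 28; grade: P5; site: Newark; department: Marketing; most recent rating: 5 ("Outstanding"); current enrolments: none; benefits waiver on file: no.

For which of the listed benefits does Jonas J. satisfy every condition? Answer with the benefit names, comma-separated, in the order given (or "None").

Service from May 1, 2026 to May 23, 2027: 387 days.
Flexible Spending Account — status full-time ✓; service 387 days ≥ 12 months (≈360 days) ✓; rating 5 ≥ 3 ✓ → eligible.
AD&D Coverage — service 387 days ≥ 26 weeks (≈182 days) ✓; age 28 ≥ 25 ✓; grade P5 ≥ P5 ✓; rating 5 ≥ 2 ✓; 45 hrs/wk ≥ 25 ✓ → eligible.
Stock Option Plan — status full-time ✓ (not excluded); age 28 ≥ 18 ✓; 45 hrs/wk ≥ 25 ✓; eligible for AD&D Coverage ✓ → eligible.
Pet Insurance — no waiver, service 387 days ≥ 26 weeks (≈182 days) ✓; site Newark ✗ (not Pune or Reno) → not eligible.
Paid Family Leave — status full-time ✓ (not excluded); service 387 days < 3 years (≈1095 days) ✗ → not eligible.
Long-Term Disability — status full-time ✓ (not excluded); no waiver, service 387 days ≥ 1 year (≈365 days) ✓; age 28 ≥ 25 ✓ → eligible.
Relocation Assistance — status full-time ✓ (not excluded); service 387 days ≥ 26 weeks (≈182 days) ✓; site Newark ✗ (not Albany) → not eligible.
Floating Holidays — status full-time ✓ (not excluded); no waiver, service 387 days ≥ 3 months (≈90 days) ✓; age 28 ≥ 21 ✓ → eligible.

Flexible Spending Account, AD&D Coverage, Stock Option Plan, Long-Term Disability, Floating Holidays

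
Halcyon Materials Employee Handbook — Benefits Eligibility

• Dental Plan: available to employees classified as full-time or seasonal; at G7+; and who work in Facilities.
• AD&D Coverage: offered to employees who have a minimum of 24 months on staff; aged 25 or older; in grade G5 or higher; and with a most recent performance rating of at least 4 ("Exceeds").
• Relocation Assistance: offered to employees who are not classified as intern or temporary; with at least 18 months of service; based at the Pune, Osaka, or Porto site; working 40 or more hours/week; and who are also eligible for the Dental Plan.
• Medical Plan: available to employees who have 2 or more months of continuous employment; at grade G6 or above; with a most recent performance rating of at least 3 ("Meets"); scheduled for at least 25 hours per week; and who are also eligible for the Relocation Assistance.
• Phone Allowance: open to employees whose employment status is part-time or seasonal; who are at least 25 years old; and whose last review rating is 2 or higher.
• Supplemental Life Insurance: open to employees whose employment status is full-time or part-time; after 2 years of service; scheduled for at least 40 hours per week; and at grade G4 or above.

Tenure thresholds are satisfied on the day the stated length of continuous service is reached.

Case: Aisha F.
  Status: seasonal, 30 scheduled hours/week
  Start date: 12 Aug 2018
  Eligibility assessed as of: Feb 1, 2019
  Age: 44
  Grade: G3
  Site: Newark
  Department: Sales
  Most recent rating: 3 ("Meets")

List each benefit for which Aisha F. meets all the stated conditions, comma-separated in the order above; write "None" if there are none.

Service from 12 Aug 2018 to Feb 1, 2019: 173 days.
Dental Plan — status seasonal ✓; grade G3 < G7 ✗ → not eligible.
AD&D Coverage — service 173 days < 24 months (≈720 days) ✗ → not eligible.
Relocation Assistance — status seasonal ✓ (not excluded); service 173 days < 18 months (≈540 days) ✗ → not eligible.
Medical Plan — service 173 days ≥ 2 months (≈60 days) ✓; grade G3 < G6 ✗ → not eligible.
Phone Allowance — status seasonal ✓; age 44 ≥ 25 ✓; rating 3 ≥ 2 ✓ → eligible.
Supplemental Life Insurance — status seasonal ✗ (requires full-time or part-time) → not eligible.

Phone Allowance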